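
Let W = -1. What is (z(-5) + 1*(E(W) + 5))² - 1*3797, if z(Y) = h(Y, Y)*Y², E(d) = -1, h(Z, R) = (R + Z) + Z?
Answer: 133844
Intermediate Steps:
h(Z, R) = R + 2*Z
z(Y) = 3*Y³ (z(Y) = (Y + 2*Y)*Y² = (3*Y)*Y² = 3*Y³)
(z(-5) + 1*(E(W) + 5))² - 1*3797 = (3*(-5)³ + 1*(-1 + 5))² - 1*3797 = (3*(-125) + 1*4)² - 3797 = (-375 + 4)² - 3797 = (-371)² - 3797 = 137641 - 3797 = 133844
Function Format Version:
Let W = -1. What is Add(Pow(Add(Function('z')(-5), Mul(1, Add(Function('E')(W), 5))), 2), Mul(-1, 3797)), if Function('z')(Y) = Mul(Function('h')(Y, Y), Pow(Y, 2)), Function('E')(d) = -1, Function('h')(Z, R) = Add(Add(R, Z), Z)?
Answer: 133844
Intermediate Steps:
Function('h')(Z, R) = Add(R, Mul(2, Z))
Function('z')(Y) = Mul(3, Pow(Y, 3)) (Function('z')(Y) = Mul(Add(Y, Mul(2, Y)), Pow(Y, 2)) = Mul(Mul(3, Y), Pow(Y, 2)) = Mul(3, Pow(Y, 3)))
Add(Pow(Add(Function('z')(-5), Mul(1, Add(Function('E')(W), 5))), 2), Mul(-1, 3797)) = Add(Pow(Add(Mul(3, Pow(-5, 3)), Mul(1, Add(-1, 5))), 2), Mul(-1, 3797)) = Add(Pow(Add(Mul(3, -125), Mul(1, 4)), 2), -3797) = Add(Pow(Add(-375, 4), 2), -3797) = Add(Pow(-371, 2), -3797) = Add(137641, -3797) = 133844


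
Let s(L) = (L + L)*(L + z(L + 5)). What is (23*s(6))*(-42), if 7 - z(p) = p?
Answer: -23184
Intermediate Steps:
z(p) = 7 - p
s(L) = 4*L (s(L) = (L + L)*(L + (7 - (L + 5))) = (2*L)*(L + (7 - (5 + L))) = (2*L)*(L + (7 + (-5 - L))) = (2*L)*(L + (2 - L)) = (2*L)*2 = 4*L)
(23*s(6))*(-42) = (23*(4*6))*(-42) = (23*24)*(-42) = 552*(-42) = -23184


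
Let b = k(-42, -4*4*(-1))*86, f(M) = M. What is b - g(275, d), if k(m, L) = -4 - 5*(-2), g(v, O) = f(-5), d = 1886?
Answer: 521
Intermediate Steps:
g(v, O) = -5
k(m, L) = 6 (k(m, L) = -4 + 10 = 6)
b = 516 (b = 6*86 = 516)
b - g(275, d) = 516 - 1*(-5) = 516 + 5 = 521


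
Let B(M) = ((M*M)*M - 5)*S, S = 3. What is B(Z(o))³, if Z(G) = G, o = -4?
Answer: -8869743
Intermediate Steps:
B(M) = -15 + 3*M³ (B(M) = ((M*M)*M - 5)*3 = (M²*M - 5)*3 = (M³ - 5)*3 = (-5 + M³)*3 = -15 + 3*M³)
B(Z(o))³ = (-15 + 3*(-4)³)³ = (-15 + 3*(-64))³ = (-15 - 192)³ = (-207)³ = -8869743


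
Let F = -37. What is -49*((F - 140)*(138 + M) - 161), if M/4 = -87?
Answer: -1813441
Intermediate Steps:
M = -348 (M = 4*(-87) = -348)
-49*((F - 140)*(138 + M) - 161) = -49*((-37 - 140)*(138 - 348) - 161) = -49*(-177*(-210) - 161) = -49*(37170 - 161) = -49*37009 = -1813441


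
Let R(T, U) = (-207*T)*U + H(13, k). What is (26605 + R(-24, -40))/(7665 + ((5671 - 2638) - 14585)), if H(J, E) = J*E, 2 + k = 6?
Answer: 7481/169 ≈ 44.266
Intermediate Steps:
k = 4 (k = -2 + 6 = 4)
H(J, E) = E*J
R(T, U) = 52 - 207*T*U (R(T, U) = (-207*T)*U + 4*13 = -207*T*U + 52 = 52 - 207*T*U)
(26605 + R(-24, -40))/(7665 + ((5671 - 2638) - 14585)) = (26605 + (52 - 207*(-24)*(-40)))/(7665 + ((5671 - 2638) - 14585)) = (26605 + (52 - 198720))/(7665 + (3033 - 14585)) = (26605 - 198668)/(7665 - 11552) = -172063/(-3887) = -172063*(-1/3887) = 7481/169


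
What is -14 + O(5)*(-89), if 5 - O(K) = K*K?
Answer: 1766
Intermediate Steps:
O(K) = 5 - K**2 (O(K) = 5 - K*K = 5 - K**2)
-14 + O(5)*(-89) = -14 + (5 - 1*5**2)*(-89) = -14 + (5 - 1*25)*(-89) = -14 + (5 - 25)*(-89) = -14 - 20*(-89) = -14 + 1780 = 1766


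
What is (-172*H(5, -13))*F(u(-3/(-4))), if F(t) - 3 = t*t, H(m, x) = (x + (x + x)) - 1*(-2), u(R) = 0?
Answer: 19092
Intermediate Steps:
H(m, x) = 2 + 3*x (H(m, x) = (x + 2*x) + 2 = 3*x + 2 = 2 + 3*x)
F(t) = 3 + t² (F(t) = 3 + t*t = 3 + t²)
(-172*H(5, -13))*F(u(-3/(-4))) = (-172*(2 + 3*(-13)))*(3 + 0²) = (-172*(2 - 39))*(3 + 0) = -172*(-37)*3 = 6364*3 = 19092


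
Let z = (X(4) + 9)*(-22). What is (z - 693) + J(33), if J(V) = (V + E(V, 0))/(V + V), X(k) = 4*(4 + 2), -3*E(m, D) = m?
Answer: -4256/3 ≈ -1418.7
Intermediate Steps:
E(m, D) = -m/3
X(k) = 24 (X(k) = 4*6 = 24)
J(V) = 1/3 (J(V) = (V - V/3)/(V + V) = (2*V/3)/((2*V)) = (2*V/3)*(1/(2*V)) = 1/3)
z = -726 (z = (24 + 9)*(-22) = 33*(-22) = -726)
(z - 693) + J(33) = (-726 - 693) + 1/3 = -1419 + 1/3 = -4256/3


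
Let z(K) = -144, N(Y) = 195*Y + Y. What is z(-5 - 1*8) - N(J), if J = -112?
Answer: 21808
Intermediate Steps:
N(Y) = 196*Y
z(-5 - 1*8) - N(J) = -144 - 196*(-112) = -144 - 1*(-21952) = -144 + 21952 = 21808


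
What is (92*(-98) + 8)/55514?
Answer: -4504/27757 ≈ -0.16227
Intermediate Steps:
(92*(-98) + 8)/55514 = (-9016 + 8)*(1/55514) = -9008*1/55514 = -4504/27757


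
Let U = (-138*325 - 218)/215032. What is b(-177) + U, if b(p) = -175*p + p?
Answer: 1655627617/53758 ≈ 30798.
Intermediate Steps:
b(p) = -174*p
U = -11267/53758 (U = (-44850 - 218)*(1/215032) = -45068*1/215032 = -11267/53758 ≈ -0.20959)
b(-177) + U = -174*(-177) - 11267/53758 = 30798 - 11267/53758 = 1655627617/53758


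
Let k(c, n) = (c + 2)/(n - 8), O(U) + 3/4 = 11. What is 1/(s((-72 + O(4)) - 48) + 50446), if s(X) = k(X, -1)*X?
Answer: 144/7075015 ≈ 2.0353e-5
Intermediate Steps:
O(U) = 41/4 (O(U) = -¾ + 11 = 41/4)
k(c, n) = (2 + c)/(-8 + n)
s(X) = X*(-2/9 - X/9) (s(X) = ((2 + X)/(-8 - 1))*X = ((2 + X)/(-9))*X = (-(2 + X)/9)*X = (-2/9 - X/9)*X = X*(-2/9 - X/9))
1/(s((-72 + O(4)) - 48) + 50446) = 1/(-((-72 + 41/4) - 48)*(2 + ((-72 + 41/4) - 48))/9 + 50446) = 1/(-(-247/4 - 48)*(2 + (-247/4 - 48))/9 + 50446) = 1/(-⅑*(-439/4)*(2 - 439/4) + 50446) = 1/(-⅑*(-439/4)*(-431/4) + 50446) = 1/(-189209/144 + 50446) = 1/(7075015/144) = 144/7075015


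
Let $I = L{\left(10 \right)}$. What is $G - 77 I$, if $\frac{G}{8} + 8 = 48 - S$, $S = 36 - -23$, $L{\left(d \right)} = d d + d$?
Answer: $-8622$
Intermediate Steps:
$L{\left(d \right)} = d + d^{2}$ ($L{\left(d \right)} = d^{2} + d = d + d^{2}$)
$S = 59$ ($S = 36 + 23 = 59$)
$G = -152$ ($G = -64 + 8 \left(48 - 59\right) = -64 + 8 \left(-11\right) = -64 - 88 = -152$)
$I = 110$ ($I = 10 \left(1 + 10\right) = 10 \cdot 11 = 110$)
$G - 77 I = -152 - 8470 = -8622$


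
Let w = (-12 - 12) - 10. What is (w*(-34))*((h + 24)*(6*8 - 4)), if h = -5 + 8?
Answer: 1373328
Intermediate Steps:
h = 3
w = -34 (w = -24 - 10 = -34)
(w*(-34))*((h + 24)*(6*8 - 4)) = (-34*(-34))*((3 + 24)*(6*8 - 4)) = 1156*(27*(48 - 4)) = 1156*(27*44) = 1156*1188 = 1373328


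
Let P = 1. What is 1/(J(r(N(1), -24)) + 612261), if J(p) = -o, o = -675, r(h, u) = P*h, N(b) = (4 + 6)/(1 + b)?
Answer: 1/612936 ≈ 1.6315e-6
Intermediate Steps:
N(b) = 10/(1 + b)
r(h, u) = h (r(h, u) = 1*h = h)
J(p) = 675 (J(p) = -1*(-675) = 675)
1/(J(r(N(1), -24)) + 612261) = 1/(675 + 612261) = 1/612936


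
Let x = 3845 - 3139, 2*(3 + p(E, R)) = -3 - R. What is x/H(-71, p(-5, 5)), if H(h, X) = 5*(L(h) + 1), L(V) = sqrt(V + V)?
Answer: 706/715 - 706*I*sqrt(142)/715 ≈ 0.98741 - 11.766*I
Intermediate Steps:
p(E, R) = -9/2 - R/2 (p(E, R) = -3 + (-3 - R)/2 = -3 + (-3/2 - R/2) = -9/2 - R/2)
x = 706
L(V) = sqrt(2)*sqrt(V) (L(V) = sqrt(2*V) = sqrt(2)*sqrt(V))
H(h, X) = 5 + 5*sqrt(2)*sqrt(h) (H(h, X) = 5*(sqrt(2)*sqrt(h) + 1) = 5*(1 + sqrt(2)*sqrt(h)) = 5 + 5*sqrt(2)*sqrt(h))
x/H(-71, p(-5, 5)) = 706/(5 + 5*sqrt(2)*sqrt(-71)) = 706/(5 + 5*sqrt(2)*(I*sqrt(71))) = 706/(5 + 5*I*sqrt(142))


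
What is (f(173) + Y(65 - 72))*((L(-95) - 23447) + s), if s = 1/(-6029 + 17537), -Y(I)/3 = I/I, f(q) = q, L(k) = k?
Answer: -23028313475/5754 ≈ -4.0021e+6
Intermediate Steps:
Y(I) = -3 (Y(I) = -3*I/I = -3*1 = -3)
s = 1/11508 ≈ 8.6896e-5
(f(173) + Y(65 - 72))*((L(-95) - 23447) + s) = (173 - 3)*((-95 - 23447) + 1/11508) = 170*(-23542 + 1/11508) = 170*(-270921335/11508) = -23028313475/5754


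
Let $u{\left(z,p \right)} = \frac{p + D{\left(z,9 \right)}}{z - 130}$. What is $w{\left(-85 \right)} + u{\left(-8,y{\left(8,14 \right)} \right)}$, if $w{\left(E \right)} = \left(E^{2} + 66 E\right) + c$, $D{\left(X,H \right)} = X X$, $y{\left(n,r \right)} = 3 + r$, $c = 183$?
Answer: $\frac{82681}{46} \approx 1797.4$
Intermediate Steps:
$D{\left(X,H \right)} = X^{2}$
$w{\left(E \right)} = 183 + E^{2} + 66 E$ ($w{\left(E \right)} = \left(E^{2} + 66 E\right) + 183 = 183 + E^{2} + 66 E$)
$u{\left(z,p \right)} = \frac{p + z^{2}}{-130 + z}$ ($u{\left(z,p \right)} = \frac{p + z^{2}}{z - 130} = \frac{p + z^{2}}{-130 + z}$)
$w{\left(-85 \right)} + u{\left(-8,y{\left(8,14 \right)} \right)} = \left(183 + \left(-85\right)^{2} + 66 \left(-85\right)\right) + \frac{\left(3 + 14\right) + \left(-8\right)^{2}}{-130 - 8} = \left(183 + 7225 - 5610\right) + \frac{17 + 64}{-138} = 1798 - \frac{27}{46} = \frac{82681}{46}$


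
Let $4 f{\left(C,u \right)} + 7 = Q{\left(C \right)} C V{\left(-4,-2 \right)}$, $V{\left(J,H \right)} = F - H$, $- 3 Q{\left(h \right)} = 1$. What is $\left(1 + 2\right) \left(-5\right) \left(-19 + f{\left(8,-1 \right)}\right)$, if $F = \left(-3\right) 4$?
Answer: $\frac{845}{4} \approx 211.25$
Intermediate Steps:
$Q{\left(h \right)} = - \frac{1}{3}$ ($Q{\left(h \right)} = \left(- \frac{1}{3}\right) 1 = - \frac{1}{3}$)
$F = -12$
$V{\left(J,H \right)} = -12 - H$
$f{\left(C,u \right)} = - \frac{7}{4} + \frac{5 C}{6}$ ($f{\left(C,u \right)} = - \frac{7}{4} + \frac{- \frac{C}{3} \left(-12 - -2\right)}{4} = - \frac{7}{4} + \frac{- \frac{C}{3} \left(-12 + 2\right)}{4} = - \frac{7}{4} + \frac{- \frac{C}{3} \left(-10\right)}{4} = - \frac{7}{4} + \frac{\frac{10}{3} C}{4} = - \frac{7}{4} + \frac{5 C}{6}$)
$\left(1 + 2\right) \left(-5\right) \left(-19 + f{\left(8,-1 \right)}\right) = \left(1 + 2\right) \left(-5\right) \left(-19 + \left(- \frac{7}{4} + \frac{5}{6} \cdot 8\right)\right) = 3 \left(-5\right) \left(-19 + \left(- \frac{7}{4} + \frac{20}{3}\right)\right) = - 15 \left(-19 + \frac{59}{12}\right) = \left(-15\right) \left(- \frac{169}{12}\right) = \frac{845}{4}$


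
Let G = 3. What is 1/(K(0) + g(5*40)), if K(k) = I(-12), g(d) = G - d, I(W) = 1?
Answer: -1/196 ≈ -0.0051020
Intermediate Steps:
g(d) = 3 - d
K(k) = 1
1/(K(0) + g(5*40)) = 1/(1 + (3 - 5*40)) = 1/(1 + (3 - 1*200)) = 1/(1 + (3 - 200)) = 1/(1 - 197) = 1/(-196) = -1/196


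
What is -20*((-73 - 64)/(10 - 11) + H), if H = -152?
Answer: 300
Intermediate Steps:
-20*((-73 - 64)/(10 - 11) + H) = -20*((-73 - 64)/(10 - 11) - 152) = -20*(-137/(-1) - 152) = -20*(-137*(-1) - 152) = -20*(137 - 152) = -20*(-15) = 300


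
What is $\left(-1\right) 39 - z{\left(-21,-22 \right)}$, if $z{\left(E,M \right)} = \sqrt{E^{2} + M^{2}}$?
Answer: $-39 - 5 \sqrt{37} \approx -69.414$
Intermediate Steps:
$\left(-1\right) 39 - z{\left(-21,-22 \right)} = \left(-1\right) 39 - \sqrt{\left(-21\right)^{2} + \left(-22\right)^{2}} = -39 - \sqrt{441 + 484} = -39 - \sqrt{925} = -39 - 5 \sqrt{37}$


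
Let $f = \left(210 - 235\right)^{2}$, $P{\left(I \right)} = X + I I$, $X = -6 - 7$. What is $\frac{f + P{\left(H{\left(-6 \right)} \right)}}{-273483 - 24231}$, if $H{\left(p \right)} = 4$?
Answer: $- \frac{314}{148857} \approx -0.0021094$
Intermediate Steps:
$X = -13$ ($X = -6 - 7 = -13$)
$P{\left(I \right)} = -13 + I^{2}$ ($P{\left(I \right)} = -13 + I I = -13 + I^{2}$)
$f = 625$ ($f = \left(-25\right)^{2} = 625$)
$\frac{f + P{\left(H{\left(-6 \right)} \right)}}{-273483 - 24231} = \frac{625 - \left(13 - 4^{2}\right)}{-273483 - 24231} = \frac{625 + \left(-13 + 16\right)}{-297714} = \left(625 + 3\right) \left(- \frac{1}{297714}\right) = 628 \left(- \frac{1}{297714}\right) = - \frac{314}{148857}$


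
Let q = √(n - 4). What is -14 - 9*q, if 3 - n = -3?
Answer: -14 - 9*√2 ≈ -26.728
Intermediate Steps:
n = 6 (n = 3 - 1*(-3) = 3 + 3 = 6)
q = √2 (q = √(6 - 4) = √2 ≈ 1.4142)
-14 - 9*q = -14 - 9*√2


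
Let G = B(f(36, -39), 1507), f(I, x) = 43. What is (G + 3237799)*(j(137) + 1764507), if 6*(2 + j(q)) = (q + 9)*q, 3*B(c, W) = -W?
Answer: 51507164005240/9 ≈ 5.7230e+12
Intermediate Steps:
B(c, W) = -W/3 (B(c, W) = (-W)/3 = -W/3)
j(q) = -2 + q*(9 + q)/6 (j(q) = -2 + ((q + 9)*q)/6 = -2 + ((9 + q)*q)/6 = -2 + (q*(9 + q))/6 = -2 + q*(9 + q)/6)
G = -1507/3 (G = -⅓*1507 = -1507/3 ≈ -502.33)
(G + 3237799)*(j(137) + 1764507) = (-1507/3 + 3237799)*((-2 + (⅙)*137² + (3/2)*137) + 1764507) = 9711890*((-2 + (⅙)*18769 + 411/2) + 1764507)/3 = 9711890*((-2 + 18769/6 + 411/2) + 1764507)/3 = 9711890*(9995/3 + 1764507)/3 = (9711890/3)*(5303516/3) = 51507164005240/9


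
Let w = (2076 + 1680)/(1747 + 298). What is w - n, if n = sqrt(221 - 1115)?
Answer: 3756/2045 - I*sqrt(894) ≈ 1.8367 - 29.9*I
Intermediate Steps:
w = 3756/2045 ≈ 1.8367
n = I*sqrt(894) (n = sqrt(-894) = I*sqrt(894) ≈ 29.9*I)
w - n = 3756/2045 - I*sqrt(894)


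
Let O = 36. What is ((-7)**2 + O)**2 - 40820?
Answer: -33595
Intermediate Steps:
((-7)**2 + O)**2 - 40820 = ((-7)**2 + 36)**2 - 40820 = (49 + 36)**2 - 40820 = 85**2 - 40820 = 7225 - 40820 = -33595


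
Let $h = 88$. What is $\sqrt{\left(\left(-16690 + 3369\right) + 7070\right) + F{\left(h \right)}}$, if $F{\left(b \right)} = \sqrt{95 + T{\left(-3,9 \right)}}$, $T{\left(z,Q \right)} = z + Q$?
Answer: $\sqrt{-6251 + \sqrt{101}} \approx 79.0 i$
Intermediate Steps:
$T{\left(z,Q \right)} = Q + z$
$F{\left(b \right)} = \sqrt{101}$ ($F{\left(b \right)} = \sqrt{95 + \left(9 - 3\right)} = \sqrt{95 + 6} = \sqrt{101}$)
$\sqrt{\left(\left(-16690 + 3369\right) + 7070\right) + F{\left(h \right)}} = \sqrt{\left(\left(-16690 + 3369\right) + 7070\right) + \sqrt{101}} = \sqrt{\left(-13321 + 7070\right) + \sqrt{101}} = \sqrt{-6251 + \sqrt{101}}$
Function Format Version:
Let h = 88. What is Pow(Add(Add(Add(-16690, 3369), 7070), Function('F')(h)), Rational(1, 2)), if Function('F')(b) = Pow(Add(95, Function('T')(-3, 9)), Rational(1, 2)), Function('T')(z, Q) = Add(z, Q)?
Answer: Pow(Add(-6251, Pow(101, Rational(1, 2))), Rational(1, 2)) ≈ Mul(79.000, I)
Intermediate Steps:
Function('T')(z, Q) = Add(Q, z)
Function('F')(b) = Pow(101, Rational(1, 2)) (Function('F')(b) = Pow(Add(95, Add(9, -3)), Rational(1, 2)) = Pow(Add(95, 6), Rational(1, 2)) = Pow(101, Rational(1, 2)))
Pow(Add(Add(Add(-16690, 3369), 7070), Function('F')(h)), Rational(1, 2)) = Pow(Add(Add(Add(-16690, 3369), 7070), Pow(101, Rational(1, 2))), Rational(1, 2)) = Pow(Add(Add(-13321, 7070), Pow(101, Rational(1, 2))), Rational(1, 2)) = Pow(Add(-6251, Pow(101, Rational(1, 2))), Rational(1, 2))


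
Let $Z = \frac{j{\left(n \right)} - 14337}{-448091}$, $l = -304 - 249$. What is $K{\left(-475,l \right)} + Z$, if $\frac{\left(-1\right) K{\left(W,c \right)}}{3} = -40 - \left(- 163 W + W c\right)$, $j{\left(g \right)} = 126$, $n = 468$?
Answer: $\frac{457241032431}{448091} \approx 1.0204 \cdot 10^{6}$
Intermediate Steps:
$l = -553$ ($l = -304 - 249 = -553$)
$Z = \frac{14211}{448091}$ ($Z = \frac{126 - 14337}{-448091} = \left(-14211\right) \left(- \frac{1}{448091}\right) = \frac{14211}{448091} \approx 0.031715$)
$K{\left(W,c \right)} = 120 - 489 W + 3 W c$ ($K{\left(W,c \right)} = - 3 \left(-40 - \left(- 163 W + W c\right)\right) = - 3 \left(-40 + 163 W - W c\right) = 120 - 489 W + 3 W c$)
$K{\left(-475,l \right)} + Z = \left(120 - -232275 + 3 \left(-475\right) \left(-553\right)\right) + \frac{14211}{448091} = \left(120 + 232275 + 788025\right) + \frac{14211}{448091} = 1020420 + \frac{14211}{448091} = \frac{457241032431}{448091}$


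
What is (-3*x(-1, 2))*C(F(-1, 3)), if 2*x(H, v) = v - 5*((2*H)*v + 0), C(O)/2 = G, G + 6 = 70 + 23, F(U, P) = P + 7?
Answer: -5742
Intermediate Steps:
F(U, P) = 7 + P
G = 87 (G = -6 + (70 + 23) = -6 + 93 = 87)
C(O) = 174 (C(O) = 2*87 = 174)
x(H, v) = v/2 - 5*H*v (x(H, v) = (v - 5*((2*H)*v + 0))/2 = (v - 5*(2*H*v + 0))/2 = (v - 10*H*v)/2 = v/2 - 5*H*v)
(-3*x(-1, 2))*C(F(-1, 3)) = -3*2*(1 - 10*(-1))/2*174 = -3*2*(1 + 10)/2*174 = -3*2*11/2*174 = -3*11*174 = -33*174 = -5742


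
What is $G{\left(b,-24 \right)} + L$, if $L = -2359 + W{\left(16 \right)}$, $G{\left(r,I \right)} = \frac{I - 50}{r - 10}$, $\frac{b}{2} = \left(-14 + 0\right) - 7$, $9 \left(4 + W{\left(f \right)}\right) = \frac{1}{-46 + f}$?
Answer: $- \frac{4144574}{1755} \approx -2361.6$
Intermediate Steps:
$W{\left(f \right)} = -4 + \frac{1}{9 \left(-46 + f\right)}$
$b = -42$ ($b = 2 \left(\left(-14 + 0\right) - 7\right) = 2 \left(-14 - 7\right) = 2 \left(-21\right) = -42$)
$G{\left(r,I \right)} = \frac{-50 + I}{-10 + r}$
$L = - \frac{638011}{270}$ ($L = -2359 + \frac{1657 - 576}{9 \left(-46 + 16\right)} = -2359 + \frac{1657 - 576}{9 \left(-30\right)} = -2359 + \frac{1}{9} \left(- \frac{1}{30}\right) 1081 = -2359 - \frac{1081}{270} = - \frac{638011}{270} \approx -2363.0$)
$G{\left(b,-24 \right)} + L = \frac{-50 - 24}{-10 - 42} - \frac{638011}{270} = \frac{1}{-52} \left(-74\right) - \frac{638011}{270} = \left(- \frac{1}{52}\right) \left(-74\right) - \frac{638011}{270} = \frac{37}{26} - \frac{638011}{270} = - \frac{4144574}{1755}$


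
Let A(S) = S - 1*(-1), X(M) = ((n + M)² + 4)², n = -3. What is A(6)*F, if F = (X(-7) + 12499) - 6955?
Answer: 114520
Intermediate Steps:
X(M) = (4 + (-3 + M)²)² (X(M) = ((-3 + M)² + 4)² = (4 + (-3 + M)²)²)
A(S) = 1 + S (A(S) = S + 1 = 1 + S)
F = 16360 (F = ((4 + (-3 - 7)²)² + 12499) - 6955 = ((4 + (-10)²)² + 12499) - 6955 = ((4 + 100)² + 12499) - 6955 = (104² + 12499) - 6955 = (10816 + 12499) - 6955 = 23315 - 6955 = 16360)
A(6)*F = (1 + 6)*16360 = 7*16360 = 114520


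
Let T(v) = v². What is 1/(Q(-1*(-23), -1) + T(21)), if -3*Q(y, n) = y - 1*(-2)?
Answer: 3/1298 ≈ 0.0023112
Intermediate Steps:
Q(y, n) = -⅔ - y/3 (Q(y, n) = -(y - 1*(-2))/3 = -(y + 2)/3 = -(2 + y)/3 = -⅔ - y/3)
1/(Q(-1*(-23), -1) + T(21)) = 1/((-⅔ - (-1)*(-23)/3) + 21²) = 1/((-⅔ - ⅓*23) + 441) = 1/((-⅔ - 23/3) + 441) = 1/(-25/3 + 441) = 1/(1298/3) = 3/1298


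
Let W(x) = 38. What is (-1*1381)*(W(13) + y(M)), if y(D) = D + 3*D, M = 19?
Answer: -157434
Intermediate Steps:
y(D) = 4*D
(-1*1381)*(W(13) + y(M)) = (-1*1381)*(38 + 4*19) = -1381*(38 + 76) = -1381*114 = -157434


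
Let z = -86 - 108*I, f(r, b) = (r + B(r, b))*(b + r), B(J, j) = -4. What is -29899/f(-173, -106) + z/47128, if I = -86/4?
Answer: -7550347/13530942 ≈ -0.55801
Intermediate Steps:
I = -43/2 (I = -86*1/4 = -43/2 ≈ -21.500)
f(r, b) = (-4 + r)*(b + r) (f(r, b) = (r - 4)*(b + r) = (-4 + r)*(b + r))
z = 2236 (z = -86 - 108*(-43/2) = -86 + 2322 = 2236)
-29899/f(-173, -106) + z/47128 = -29899/((-173)**2 - 4*(-106) - 4*(-173) - 106*(-173)) + 2236/47128 = -29899/(29929 + 424 + 692 + 18338) + 2236*(1/47128) = -29899/49383 + 13/274 = -7550347/13530942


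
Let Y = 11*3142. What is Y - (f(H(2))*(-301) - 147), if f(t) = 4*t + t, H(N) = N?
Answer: 37719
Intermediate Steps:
f(t) = 5*t
Y = 34562
Y - (f(H(2))*(-301) - 147) = 34562 - ((5*2)*(-301) - 147) = 34562 - (10*(-301) - 147) = 34562 - (-3010 - 147) = 34562 - 1*(-3157) = 34562 + 3157 = 37719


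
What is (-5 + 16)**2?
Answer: 121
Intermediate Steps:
(-5 + 16)**2 = 11**2 = 121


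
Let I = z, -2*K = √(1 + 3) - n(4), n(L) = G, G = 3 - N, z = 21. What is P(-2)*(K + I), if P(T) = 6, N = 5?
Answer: 114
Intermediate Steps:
G = -2 (G = 3 - 1*5 = 3 - 5 = -2)
n(L) = -2
K = -2 (K = -(√(1 + 3) - 1*(-2))/2 = -(√4 + 2)/2 = -(2 + 2)/2 = -½*4 = -2)
I = 21
P(-2)*(K + I) = 6*(-2 + 21) = 6*19 = 114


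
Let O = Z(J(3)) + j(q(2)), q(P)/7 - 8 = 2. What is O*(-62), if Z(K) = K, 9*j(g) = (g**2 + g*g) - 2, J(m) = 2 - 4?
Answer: -202120/3 ≈ -67373.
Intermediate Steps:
q(P) = 70 (q(P) = 56 + 7*2 = 56 + 14 = 70)
J(m) = -2
j(g) = -2/9 + 2*g**2/9 (j(g) = ((g**2 + g*g) - 2)/9 = ((g**2 + g**2) - 2)/9 = (2*g**2 - 2)/9 = (-2 + 2*g**2)/9 = -2/9 + 2*g**2/9)
O = 3260/3 (O = -2 + (-2/9 + (2/9)*70**2) = -2 + (-2/9 + (2/9)*4900) = -2 + (-2/9 + 9800/9) = -2 + 3266/3 = 3260/3 ≈ 1086.7)
O*(-62) = (3260/3)*(-62) = -202120/3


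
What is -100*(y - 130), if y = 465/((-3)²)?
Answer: 23500/3 ≈ 7833.3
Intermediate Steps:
y = 155/3 (y = 465/9 = 465*(⅑) = 155/3 ≈ 51.667)
-100*(y - 130) = -100*(155/3 - 130) = -100*(-235/3) = 23500/3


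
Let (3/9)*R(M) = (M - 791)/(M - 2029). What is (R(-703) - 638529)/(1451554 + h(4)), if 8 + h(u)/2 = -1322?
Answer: -872228373/1979189204 ≈ -0.44070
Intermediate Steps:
R(M) = 3*(-791 + M)/(-2029 + M) (R(M) = 3*((M - 791)/(M - 2029)) = 3*((-791 + M)/(-2029 + M)) = 3*(-791 + M)/(-2029 + M))
h(u) = -2660 (h(u) = -16 + 2*(-1322) = -16 - 2644 = -2660)
(R(-703) - 638529)/(1451554 + h(4)) = (3*(-791 - 703)/(-2029 - 703) - 638529)/(1451554 - 2660) = (3*(-1494)/(-2732) - 638529)/1448894 = (3*(-1/2732)*(-1494) - 638529)*(1/1448894) = (2241/1366 - 638529)*(1/1448894) = -872228373/1366*1/1448894 = -872228373/1979189204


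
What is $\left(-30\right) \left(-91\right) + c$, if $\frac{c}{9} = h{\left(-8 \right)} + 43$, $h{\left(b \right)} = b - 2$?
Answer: $3027$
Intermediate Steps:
$h{\left(b \right)} = -2 + b$
$c = 297$ ($c = 9 \left(\left(-2 - 8\right) + 43\right) = 9 \left(-10 + 43\right) = 9 \cdot 33 = 297$)
$\left(-30\right) \left(-91\right) + c = \left(-30\right) \left(-91\right) + 297 = 2730 + 297 = 3027$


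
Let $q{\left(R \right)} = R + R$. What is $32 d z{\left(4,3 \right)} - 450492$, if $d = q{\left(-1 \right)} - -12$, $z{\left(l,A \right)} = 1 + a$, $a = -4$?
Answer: $-451452$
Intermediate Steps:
$z{\left(l,A \right)} = -3$ ($z{\left(l,A \right)} = 1 - 4 = -3$)
$q{\left(R \right)} = 2 R$
$d = 10$ ($d = 2 \left(-1\right) - -12 = -2 + 12 = 10$)
$32 d z{\left(4,3 \right)} - 450492 = 32 \cdot 10 \left(-3\right) - 450492 = 320 \left(-3\right) - 450492 = -960 - 450492 = -451452$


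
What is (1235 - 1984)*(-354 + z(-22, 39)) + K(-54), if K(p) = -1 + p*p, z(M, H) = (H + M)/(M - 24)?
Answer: 12343539/46 ≈ 2.6834e+5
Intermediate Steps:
z(M, H) = (H + M)/(-24 + M)
K(p) = -1 + p²
(1235 - 1984)*(-354 + z(-22, 39)) + K(-54) = (1235 - 1984)*(-354 + (39 - 22)/(-24 - 22)) + (-1 + (-54)²) = -749*(-354 + 17/(-46)) + (-1 + 2916) = -749*(-354 - 1/46*17) + 2915 = -749*(-354 - 17/46) + 2915 = -749*(-16301/46) + 2915 = 12209449/46 + 2915 = 12343539/46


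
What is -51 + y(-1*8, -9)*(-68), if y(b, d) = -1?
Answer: 17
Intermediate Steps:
-51 + y(-1*8, -9)*(-68) = -51 - 1*(-68) = -51 + 68 = 17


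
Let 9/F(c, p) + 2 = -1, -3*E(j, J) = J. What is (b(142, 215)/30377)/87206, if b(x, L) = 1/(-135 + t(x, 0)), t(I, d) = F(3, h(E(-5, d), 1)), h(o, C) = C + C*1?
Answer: -1/365569819356 ≈ -2.7355e-12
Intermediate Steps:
E(j, J) = -J/3
h(o, C) = 2*C (h(o, C) = C + C = 2*C)
F(c, p) = -3 (F(c, p) = 9/(-2 - 1) = 9/(-3) = 9*(-⅓) = -3)
t(I, d) = -3
b(x, L) = -1/138 (b(x, L) = 1/(-135 - 3) = 1/(-138) = -1/138)
(b(142, 215)/30377)/87206 = -1/138/30377/87206 = -1/138*1/30377*(1/87206) = -1/4192026*1/87206 = -1/365569819356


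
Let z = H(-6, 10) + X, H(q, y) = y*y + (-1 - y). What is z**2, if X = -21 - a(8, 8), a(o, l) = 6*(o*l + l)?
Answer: 132496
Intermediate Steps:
a(o, l) = 6*l + 6*l*o (a(o, l) = 6*(l*o + l) = 6*(l + l*o) = 6*l + 6*l*o)
H(q, y) = -1 + y**2 - y (H(q, y) = y**2 + (-1 - y) = -1 + y**2 - y)
X = -453 (X = -21 - 6*8*(1 + 8) = -21 - 6*8*9 = -21 - 1*432 = -21 - 432 = -453)
z = -364 (z = (-1 + 10**2 - 1*10) - 453 = (-1 + 100 - 10) - 453 = 89 - 453 = -364)
z**2 = (-364)**2 = 132496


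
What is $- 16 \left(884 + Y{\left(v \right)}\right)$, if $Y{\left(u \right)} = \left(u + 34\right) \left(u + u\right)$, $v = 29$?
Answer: $-72608$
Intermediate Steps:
$Y{\left(u \right)} = 2 u \left(34 + u\right)$ ($Y{\left(u \right)} = \left(34 + u\right) 2 u = 2 u \left(34 + u\right)$)
$- 16 \left(884 + Y{\left(v \right)}\right) = - 16 \left(884 + 2 \cdot 29 \left(34 + 29\right)\right) = - 16 \left(884 + 2 \cdot 29 \cdot 63\right) = - 16 \left(884 + 3654\right) = \left(-16\right) 4538 = -72608$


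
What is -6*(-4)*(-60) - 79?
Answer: -1519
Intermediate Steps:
-6*(-4)*(-60) - 79 = 24*(-60) - 79 = -1440 - 79 = -1519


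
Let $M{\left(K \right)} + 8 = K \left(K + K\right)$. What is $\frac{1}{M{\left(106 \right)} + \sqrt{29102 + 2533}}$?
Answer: $\frac{2496}{56066629} - \frac{\sqrt{3515}}{168199887} \approx 4.4166 \cdot 10^{-5}$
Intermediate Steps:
$M{\left(K \right)} = -8 + 2 K^{2}$ ($M{\left(K \right)} = -8 + K \left(K + K\right) = -8 + K 2 K = -8 + 2 K^{2}$)
$\frac{1}{M{\left(106 \right)} + \sqrt{29102 + 2533}} = \frac{1}{\left(-8 + 2 \cdot 106^{2}\right) + \sqrt{29102 + 2533}} = \frac{1}{\left(-8 + 2 \cdot 11236\right) + \sqrt{31635}} = \frac{1}{\left(-8 + 22472\right) + 3 \sqrt{3515}} = \frac{1}{22464 + 3 \sqrt{3515}}$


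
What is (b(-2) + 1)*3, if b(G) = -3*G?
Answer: 21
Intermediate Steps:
(b(-2) + 1)*3 = (-3*(-2) + 1)*3 = (6 + 1)*3 = 7*3 = 21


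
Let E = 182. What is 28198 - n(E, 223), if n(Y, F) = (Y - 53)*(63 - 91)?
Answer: 31810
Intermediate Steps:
n(Y, F) = 1484 - 28*Y (n(Y, F) = (-53 + Y)*(-28) = 1484 - 28*Y)
28198 - n(E, 223) = 28198 - (1484 - 28*182) = 28198 - (1484 - 5096) = 28198 - 1*(-3612) = 28198 + 3612 = 31810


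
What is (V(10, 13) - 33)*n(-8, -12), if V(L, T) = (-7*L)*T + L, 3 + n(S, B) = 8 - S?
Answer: -12129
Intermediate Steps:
n(S, B) = 5 - S (n(S, B) = -3 + (8 - S) = 5 - S)
V(L, T) = L - 7*L*T (V(L, T) = -7*L*T + L = L - 7*L*T)
(V(10, 13) - 33)*n(-8, -12) = (10*(1 - 7*13) - 33)*(5 - 1*(-8)) = (10*(1 - 91) - 33)*(5 + 8) = (10*(-90) - 33)*13 = (-900 - 33)*13 = -933*13 = -12129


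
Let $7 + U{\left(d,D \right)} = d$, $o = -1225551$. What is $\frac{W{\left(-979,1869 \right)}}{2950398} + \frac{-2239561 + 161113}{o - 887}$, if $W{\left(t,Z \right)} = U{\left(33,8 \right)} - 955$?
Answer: $\frac{3065554730701}{1809240111162} \approx 1.6944$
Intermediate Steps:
$U{\left(d,D \right)} = -7 + d$
$W{\left(t,Z \right)} = -929$ ($W{\left(t,Z \right)} = \left(-7 + 33\right) - 955 = 26 - 955 = -929$)
$\frac{W{\left(-979,1869 \right)}}{2950398} + \frac{-2239561 + 161113}{o - 887} = - \frac{929}{2950398} + \frac{-2239561 + 161113}{-1225551 - 887} = \left(-929\right) \frac{1}{2950398} - \frac{2078448}{-1226438} = - \frac{929}{2950398} - - \frac{1039224}{613219} = - \frac{929}{2950398} + \frac{1039224}{613219} = \frac{3065554730701}{1809240111162}$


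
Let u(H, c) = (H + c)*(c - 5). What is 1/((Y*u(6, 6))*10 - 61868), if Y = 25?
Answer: -1/58868 ≈ -1.6987e-5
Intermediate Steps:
u(H, c) = (-5 + c)*(H + c) (u(H, c) = (H + c)*(-5 + c) = (-5 + c)*(H + c))
1/((Y*u(6, 6))*10 - 61868) = 1/((25*(6² - 5*6 - 5*6 + 6*6))*10 - 61868) = 1/((25*(36 - 30 - 30 + 36))*10 - 61868) = 1/((25*12)*10 - 61868) = 1/(300*10 - 61868) = 1/(3000 - 61868) = 1/(-58868) = -1/58868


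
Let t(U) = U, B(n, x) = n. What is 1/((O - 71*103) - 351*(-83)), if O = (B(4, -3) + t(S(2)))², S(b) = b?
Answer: 1/21856 ≈ 4.5754e-5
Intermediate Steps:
O = 36 (O = (4 + 2)² = 6² = 36)
1/((O - 71*103) - 351*(-83)) = 1/((36 - 71*103) - 351*(-83)) = 1/((36 - 7313) + 29133) = 1/(-7277 + 29133) = 1/21856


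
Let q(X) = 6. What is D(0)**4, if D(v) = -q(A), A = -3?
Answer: 1296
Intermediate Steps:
D(v) = -6 (D(v) = -1*6 = -6)
D(0)**4 = (-6)**4 = 1296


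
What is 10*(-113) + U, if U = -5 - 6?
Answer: -1141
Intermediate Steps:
U = -11
10*(-113) + U = 10*(-113) - 11 = -1130 - 11 = -1141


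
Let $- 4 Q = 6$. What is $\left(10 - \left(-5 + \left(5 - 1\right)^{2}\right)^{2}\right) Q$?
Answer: $\frac{333}{2} \approx 166.5$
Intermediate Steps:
$Q = - \frac{3}{2}$ ($Q = \left(- \frac{1}{4}\right) 6 = - \frac{3}{2} \approx -1.5$)
$\left(10 - \left(-5 + \left(5 - 1\right)^{2}\right)^{2}\right) Q = \left(10 - \left(-5 + \left(5 - 1\right)^{2}\right)^{2}\right) \left(- \frac{3}{2}\right) = \left(10 - \left(-5 + 4^{2}\right)^{2}\right) \left(- \frac{3}{2}\right) = \left(10 - \left(-5 + 16\right)^{2}\right) \left(- \frac{3}{2}\right) = \left(10 - 11^{2}\right) \left(- \frac{3}{2}\right) = \left(10 - 121\right) \left(- \frac{3}{2}\right) = \left(-111\right) \left(- \frac{3}{2}\right) = \frac{333}{2}$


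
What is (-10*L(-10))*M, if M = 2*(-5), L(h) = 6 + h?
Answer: -400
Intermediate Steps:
M = -10
(-10*L(-10))*M = -10*(6 - 10)*(-10) = -10*(-4)*(-10) = 40*(-10) = -400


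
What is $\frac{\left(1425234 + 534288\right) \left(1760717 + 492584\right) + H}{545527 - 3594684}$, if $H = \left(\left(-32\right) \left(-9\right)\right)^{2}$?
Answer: $- \frac{4415392965066}{3049157} \approx -1.4481 \cdot 10^{6}$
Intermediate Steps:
$H = 82944$ ($H = 288^{2} = 82944$)
$\frac{\left(1425234 + 534288\right) \left(1760717 + 492584\right) + H}{545527 - 3594684} = \frac{\left(1425234 + 534288\right) \left(1760717 + 492584\right) + 82944}{545527 - 3594684} = \frac{1959522 \cdot 2253301 + 82944}{-3049157} = \left(4415392882122 + 82944\right) \left(- \frac{1}{3049157}\right) = 4415392965066 \left(- \frac{1}{3049157}\right) = - \frac{4415392965066}{3049157}$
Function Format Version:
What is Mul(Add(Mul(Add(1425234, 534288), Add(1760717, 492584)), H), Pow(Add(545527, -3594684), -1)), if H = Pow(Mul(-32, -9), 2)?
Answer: Rational(-4415392965066, 3049157) ≈ -1.4481e+6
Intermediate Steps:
H = 82944 (H = Pow(288, 2) = 82944)
Mul(Add(Mul(Add(1425234, 534288), Add(1760717, 492584)), H), Pow(Add(545527, -3594684), -1)) = Mul(Add(Mul(Add(1425234, 534288), Add(1760717, 492584)), 82944), Pow(Add(545527, -3594684), -1)) = Mul(Add(Mul(1959522, 2253301), 82944), Pow(-3049157, -1)) = Mul(Add(4415392882122, 82944), Rational(-1, 3049157)) = Mul(4415392965066, Rational(-1, 3049157)) = Rational(-4415392965066, 3049157)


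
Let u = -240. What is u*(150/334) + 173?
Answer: 10891/167 ≈ 65.216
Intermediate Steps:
u*(150/334) + 173 = -36000/334 + 173 = -240*75/167 + 173 = -18000/167 + 173 = 10891/167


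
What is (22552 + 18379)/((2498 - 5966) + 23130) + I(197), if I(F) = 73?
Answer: 1476257/19662 ≈ 75.082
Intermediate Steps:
(22552 + 18379)/((2498 - 5966) + 23130) + I(197) = (22552 + 18379)/((2498 - 5966) + 23130) + 73 = 40931/(-3468 + 23130) + 73 = 40931/19662 + 73 = 1476257/19662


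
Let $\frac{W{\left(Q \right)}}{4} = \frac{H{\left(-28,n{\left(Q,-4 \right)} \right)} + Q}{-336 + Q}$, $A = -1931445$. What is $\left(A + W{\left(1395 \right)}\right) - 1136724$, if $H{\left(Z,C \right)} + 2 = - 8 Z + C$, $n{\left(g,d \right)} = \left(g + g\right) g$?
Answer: $- \frac{1077872101}{353} \approx -3.0535 \cdot 10^{6}$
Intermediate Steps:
$n{\left(g,d \right)} = 2 g^{2}$ ($n{\left(g,d \right)} = 2 g g = 2 g^{2}$)
$H{\left(Z,C \right)} = -2 + C - 8 Z$ ($H{\left(Z,C \right)} = -2 + \left(- 8 Z + C\right) = -2 + \left(C - 8 Z\right) = -2 + C - 8 Z$)
$W{\left(Q \right)} = \frac{4 \left(222 + Q + 2 Q^{2}\right)}{-336 + Q}$ ($W{\left(Q \right)} = 4 \frac{\left(-2 + 2 Q^{2} - -224\right) + Q}{-336 + Q} = 4 \frac{\left(-2 + 2 Q^{2} + 224\right) + Q}{-336 + Q} = 4 \frac{\left(222 + 2 Q^{2}\right) + Q}{-336 + Q} = 4 \frac{222 + Q + 2 Q^{2}}{-336 + Q} = \frac{4 \left(222 + Q + 2 Q^{2}\right)}{-336 + Q}$)
$\left(A + W{\left(1395 \right)}\right) - 1136724 = \left(-1931445 + \frac{4 \left(222 + 1395 + 2 \cdot 1395^{2}\right)}{-336 + 1395}\right) - 1136724 = \left(-1931445 + \frac{4 \left(222 + 1395 + 2 \cdot 1946025\right)}{1059}\right) - 1136724 = \left(-1931445 + 4 \cdot \frac{1}{1059} \left(222 + 1395 + 3892050\right)\right) - 1136724 = \left(-1931445 + 4 \cdot \frac{1}{1059} \cdot 3893667\right) - 1136724 = \left(-1931445 + \frac{5191556}{353}\right) - 1136724 = - \frac{676608529}{353} - 1136724 = - \frac{1077872101}{353}$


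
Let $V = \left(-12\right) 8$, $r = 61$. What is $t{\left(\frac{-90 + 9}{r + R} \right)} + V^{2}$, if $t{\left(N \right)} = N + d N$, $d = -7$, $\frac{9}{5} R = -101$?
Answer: $\frac{204939}{22} \approx 9315.4$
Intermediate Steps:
$R = - \frac{505}{9}$ ($R = \frac{5}{9} \left(-101\right) = - \frac{505}{9} \approx -56.111$)
$t{\left(N \right)} = - 6 N$ ($t{\left(N \right)} = N - 7 N = - 6 N$)
$V = -96$
$t{\left(\frac{-90 + 9}{r + R} \right)} + V^{2} = - 6 \frac{-90 + 9}{61 - \frac{505}{9}} + \left(-96\right)^{2} = - 6 \left(- \frac{81}{\frac{44}{9}}\right) + 9216 = - 6 \left(\left(-81\right) \frac{9}{44}\right) + 9216 = \left(-6\right) \left(- \frac{729}{44}\right) + 9216 = \frac{2187}{22} + 9216 = \frac{204939}{22}$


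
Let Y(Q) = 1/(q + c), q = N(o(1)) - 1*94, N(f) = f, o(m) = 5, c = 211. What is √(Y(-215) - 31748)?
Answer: I*√472537110/122 ≈ 178.18*I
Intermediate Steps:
q = -89 (q = 5 - 1*94 = 5 - 94 = -89)
Y(Q) = 1/122 (Y(Q) = 1/(-89 + 211) = 1/122)
√(Y(-215) - 31748) = √(1/122 - 31748) = √(-3873255/122) = I*√472537110/122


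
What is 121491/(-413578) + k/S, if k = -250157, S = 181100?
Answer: -62730725923/37449487900 ≈ -1.6751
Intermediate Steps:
121491/(-413578) + k/S = 121491/(-413578) - 250157/181100 = 121491*(-1/413578) - 250157*1/181100 = -121491/413578 - 250157/181100 = -62730725923/37449487900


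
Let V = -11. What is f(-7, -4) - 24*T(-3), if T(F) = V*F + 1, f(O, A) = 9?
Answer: -807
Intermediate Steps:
T(F) = 1 - 11*F (T(F) = -11*F + 1 = 1 - 11*F)
f(-7, -4) - 24*T(-3) = 9 - 24*(1 - 11*(-3)) = 9 - 24*(1 + 33) = 9 - 24*34 = 9 - 816 = -807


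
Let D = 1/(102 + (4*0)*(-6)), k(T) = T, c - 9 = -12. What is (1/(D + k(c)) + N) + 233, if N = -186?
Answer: 14233/305 ≈ 46.666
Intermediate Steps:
c = -3 (c = 9 - 12 = -3)
D = 1/102 (D = 1/(102 + 0*(-6)) = 1/(102 + 0) = 1/102 ≈ 0.0098039)
(1/(D + k(c)) + N) + 233 = (1/(1/102 - 3) - 186) + 233 = (1/(-305/102) - 186) + 233 = (-102/305 - 186) + 233 = -56832/305 + 233 = 14233/305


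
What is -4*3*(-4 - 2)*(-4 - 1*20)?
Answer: -1728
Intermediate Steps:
-4*3*(-4 - 2)*(-4 - 1*20) = -4*3*(-6)*(-4 - 20) = -(-72)*(-24) = -4*432 = -1728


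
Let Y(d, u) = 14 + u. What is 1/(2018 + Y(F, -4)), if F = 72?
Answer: 1/2028 ≈ 0.00049310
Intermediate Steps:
1/(2018 + Y(F, -4)) = 1/(2018 + (14 - 4)) = 1/(2018 + 10) = 1/2028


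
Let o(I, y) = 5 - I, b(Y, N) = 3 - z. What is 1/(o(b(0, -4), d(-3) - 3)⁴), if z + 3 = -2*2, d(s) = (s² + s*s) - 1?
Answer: 1/625 ≈ 0.0016000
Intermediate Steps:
d(s) = -1 + 2*s² (d(s) = (s² + s²) - 1 = 2*s² - 1 = -1 + 2*s²)
z = -7 (z = -3 - 2*2 = -3 - 4 = -7)
b(Y, N) = 10 (b(Y, N) = 3 - 1*(-7) = 3 + 7 = 10)
1/(o(b(0, -4), d(-3) - 3)⁴) = 1/((5 - 1*10)⁴) = 1/((5 - 10)⁴) = 1/((-5)⁴) = 1/625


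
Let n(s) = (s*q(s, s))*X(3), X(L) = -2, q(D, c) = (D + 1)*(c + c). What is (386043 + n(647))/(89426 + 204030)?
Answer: -1084648485/293456 ≈ -3696.1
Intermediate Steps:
q(D, c) = 2*c*(1 + D) (q(D, c) = (1 + D)*(2*c) = 2*c*(1 + D))
n(s) = -4*s²*(1 + s) (n(s) = (s*(2*s*(1 + s)))*(-2) = (2*s²*(1 + s))*(-2) = -4*s²*(1 + s))
(386043 + n(647))/(89426 + 204030) = (386043 + 4*647²*(-1 - 1*647))/(89426 + 204030) = (386043 + 4*418609*(-1 - 647))/293456 = (386043 + 4*418609*(-648))*(1/293456) = (386043 - 1085034528)*(1/293456) = -1084648485*1/293456 = -1084648485/293456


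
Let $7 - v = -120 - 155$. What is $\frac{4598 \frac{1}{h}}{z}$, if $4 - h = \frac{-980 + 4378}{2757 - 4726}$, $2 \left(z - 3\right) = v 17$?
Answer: $\frac{4526731}{13528800} \approx 0.3346$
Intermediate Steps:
$v = 282$ ($v = 7 - \left(-120 - 155\right) = 7 - -275 = 7 + 275 = 282$)
$z = 2400$ ($z = 3 + \frac{282 \cdot 17}{2} = 3 + \frac{1}{2} \cdot 4794 = 3 + 2397 = 2400$)
$h = \frac{11274}{1969}$ ($h = 4 - \frac{-980 + 4378}{2757 - 4726} = 4 - \frac{3398}{-1969} = 4 - 3398 \left(- \frac{1}{1969}\right) = 4 - - \frac{3398}{1969} = 4 + \frac{3398}{1969} = \frac{11274}{1969} \approx 5.7257$)
$\frac{4598 \frac{1}{h}}{z} = \frac{4598 \frac{1}{\frac{11274}{1969}}}{2400} = 4598 \cdot \frac{1969}{11274} \cdot \frac{1}{2400} = \frac{4526731}{5637} \cdot \frac{1}{2400} = \frac{4526731}{13528800}$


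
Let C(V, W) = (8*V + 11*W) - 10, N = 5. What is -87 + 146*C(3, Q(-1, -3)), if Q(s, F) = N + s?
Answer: 8381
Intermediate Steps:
Q(s, F) = 5 + s
C(V, W) = -10 + 8*V + 11*W
-87 + 146*C(3, Q(-1, -3)) = -87 + 146*(-10 + 8*3 + 11*(5 - 1)) = -87 + 146*(-10 + 24 + 11*4) = -87 + 146*(-10 + 24 + 44) = -87 + 146*58 = -87 + 8468 = 8381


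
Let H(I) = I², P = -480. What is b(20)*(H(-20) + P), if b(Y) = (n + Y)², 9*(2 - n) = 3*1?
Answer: -338000/9 ≈ -37556.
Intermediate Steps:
n = 5/3 (n = 2 - 1/3 = 2 - ⅑*3 = 2 - ⅓ = 5/3 ≈ 1.6667)
b(Y) = (5/3 + Y)²
b(20)*(H(-20) + P) = ((5 + 3*20)²/9)*((-20)² - 480) = ((5 + 60)²/9)*(400 - 480) = ((⅑)*65²)*(-80) = ((⅑)*4225)*(-80) = (4225/9)*(-80) = -338000/9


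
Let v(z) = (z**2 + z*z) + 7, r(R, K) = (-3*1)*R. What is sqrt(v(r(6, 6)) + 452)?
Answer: 3*sqrt(123) ≈ 33.272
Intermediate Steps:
r(R, K) = -3*R
v(z) = 7 + 2*z**2 (v(z) = (z**2 + z**2) + 7 = 2*z**2 + 7 = 7 + 2*z**2)
sqrt(v(r(6, 6)) + 452) = sqrt((7 + 2*(-3*6)**2) + 452) = sqrt((7 + 2*(-18)**2) + 452) = sqrt((7 + 2*324) + 452) = sqrt((7 + 648) + 452) = sqrt(655 + 452) = sqrt(1107) = 3*sqrt(123)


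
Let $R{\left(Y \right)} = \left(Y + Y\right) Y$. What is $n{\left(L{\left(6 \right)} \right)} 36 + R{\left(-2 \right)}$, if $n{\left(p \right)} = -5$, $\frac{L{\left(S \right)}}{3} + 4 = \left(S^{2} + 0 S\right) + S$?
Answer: $-172$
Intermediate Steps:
$L{\left(S \right)} = -12 + 3 S + 3 S^{2}$ ($L{\left(S \right)} = -12 + 3 \left(\left(S^{2} + 0 S\right) + S\right) = -12 + 3 \left(\left(S^{2} + 0\right) + S\right) = -12 + 3 \left(S^{2} + S\right) = -12 + 3 \left(S + S^{2}\right) = -12 + \left(3 S + 3 S^{2}\right) = -12 + 3 S + 3 S^{2}$)
$R{\left(Y \right)} = 2 Y^{2}$ ($R{\left(Y \right)} = 2 Y Y = 2 Y^{2}$)
$n{\left(L{\left(6 \right)} \right)} 36 + R{\left(-2 \right)} = \left(-5\right) 36 + 2 \left(-2\right)^{2} = -180 + 2 \cdot 4 = -180 + 8 = -172$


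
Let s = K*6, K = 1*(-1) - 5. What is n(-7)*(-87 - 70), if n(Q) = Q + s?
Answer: 6751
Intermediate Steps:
K = -6 (K = -1 - 5 = -6)
s = -36 (s = -6*6 = -36)
n(Q) = -36 + Q (n(Q) = Q - 36 = -36 + Q)
n(-7)*(-87 - 70) = (-36 - 7)*(-87 - 70) = -43*(-157) = 6751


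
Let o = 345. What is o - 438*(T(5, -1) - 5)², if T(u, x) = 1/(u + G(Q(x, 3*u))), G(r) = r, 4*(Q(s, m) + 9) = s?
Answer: -3369693/289 ≈ -11660.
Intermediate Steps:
Q(s, m) = -9 + s/4
T(u, x) = 1/(-9 + u + x/4) (T(u, x) = 1/(u + (-9 + x/4)) = 1/(-9 + u + x/4))
o - 438*(T(5, -1) - 5)² = 345 - 438*(4/(-36 - 1 + 4*5) - 5)² = 345 - 438*(4/(-36 - 1 + 20) - 5)² = 345 - 438*(4/(-17) - 5)² = 345 - 438*(4*(-1/17) - 5)² = 345 - 438*(-4/17 - 5)² = 345 - 438*(-89/17)² = 345 - 438*7921/289 = 345 - 3469398/289 = -3369693/289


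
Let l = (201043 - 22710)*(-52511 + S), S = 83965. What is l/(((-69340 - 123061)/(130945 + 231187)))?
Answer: -2031302023660024/192401 ≈ -1.0558e+10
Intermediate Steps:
l = 5609286182 (l = (201043 - 22710)*(-52511 + 83965) = 178333*31454 = 5609286182)
l/(((-69340 - 123061)/(130945 + 231187))) = 5609286182/(((-69340 - 123061)/(130945 + 231187))) = 5609286182/((-192401/362132)) = 5609286182/((-192401*1/362132)) = 5609286182/(-192401/362132) = 5609286182*(-362132/192401) = -2031302023660024/192401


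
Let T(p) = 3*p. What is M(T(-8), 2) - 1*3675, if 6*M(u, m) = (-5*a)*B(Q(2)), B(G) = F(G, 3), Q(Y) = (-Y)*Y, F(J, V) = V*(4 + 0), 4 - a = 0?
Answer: -3715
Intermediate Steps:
a = 4 (a = 4 - 1*0 = 4 + 0 = 4)
F(J, V) = 4*V (F(J, V) = V*4 = 4*V)
Q(Y) = -Y²
B(G) = 12 (B(G) = 4*3 = 12)
M(u, m) = -40 (M(u, m) = (-5*4*12)/6 = (-20*12)/6 = (⅙)*(-240) = -40)
M(T(-8), 2) - 1*3675 = -40 - 1*3675 = -40 - 3675 = -3715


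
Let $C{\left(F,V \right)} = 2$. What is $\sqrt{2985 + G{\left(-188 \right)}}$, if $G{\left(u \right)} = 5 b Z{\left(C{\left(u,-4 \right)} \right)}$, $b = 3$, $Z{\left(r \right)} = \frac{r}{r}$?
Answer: $10 \sqrt{30} \approx 54.772$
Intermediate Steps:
$Z{\left(r \right)} = 1$
$G{\left(u \right)} = 15$ ($G{\left(u \right)} = 5 \cdot 3 \cdot 1 = 15 \cdot 1 = 15$)
$\sqrt{2985 + G{\left(-188 \right)}} = \sqrt{2985 + 15} = \sqrt{3000} = 10 \sqrt{30}$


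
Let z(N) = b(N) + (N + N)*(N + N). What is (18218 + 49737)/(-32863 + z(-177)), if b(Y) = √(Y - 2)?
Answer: 6282643615/8547557388 - 67955*I*√179/8547557388 ≈ 0.73502 - 0.00010637*I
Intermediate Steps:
b(Y) = √(-2 + Y)
z(N) = √(-2 + N) + 4*N² (z(N) = √(-2 + N) + (N + N)*(N + N) = √(-2 + N) + (2*N)*(2*N) = √(-2 + N) + 4*N²)
(18218 + 49737)/(-32863 + z(-177)) = (18218 + 49737)/(-32863 + (√(-2 - 177) + 4*(-177)²)) = 67955/(-32863 + (√(-179) + 4*31329)) = 67955/(-32863 + (I*√179 + 125316)) = 67955/(-32863 + (125316 + I*√179)) = 67955/(92453 + I*√179)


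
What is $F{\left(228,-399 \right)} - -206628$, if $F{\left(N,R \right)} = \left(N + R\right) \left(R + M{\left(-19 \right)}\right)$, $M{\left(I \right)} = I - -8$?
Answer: $276738$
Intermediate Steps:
$M{\left(I \right)} = 8 + I$ ($M{\left(I \right)} = I + 8 = 8 + I$)
$F{\left(N,R \right)} = \left(-11 + R\right) \left(N + R\right)$ ($F{\left(N,R \right)} = \left(N + R\right) \left(R + \left(8 - 19\right)\right) = \left(N + R\right) \left(R - 11\right) = \left(N + R\right) \left(-11 + R\right) = \left(-11 + R\right) \left(N + R\right)$)
$F{\left(228,-399 \right)} - -206628 = \left(\left(-399\right)^{2} - 2508 - -4389 + 228 \left(-399\right)\right) - -206628 = \left(159201 - 2508 + 4389 - 90972\right) + 206628 = 70110 + 206628 = 276738$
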